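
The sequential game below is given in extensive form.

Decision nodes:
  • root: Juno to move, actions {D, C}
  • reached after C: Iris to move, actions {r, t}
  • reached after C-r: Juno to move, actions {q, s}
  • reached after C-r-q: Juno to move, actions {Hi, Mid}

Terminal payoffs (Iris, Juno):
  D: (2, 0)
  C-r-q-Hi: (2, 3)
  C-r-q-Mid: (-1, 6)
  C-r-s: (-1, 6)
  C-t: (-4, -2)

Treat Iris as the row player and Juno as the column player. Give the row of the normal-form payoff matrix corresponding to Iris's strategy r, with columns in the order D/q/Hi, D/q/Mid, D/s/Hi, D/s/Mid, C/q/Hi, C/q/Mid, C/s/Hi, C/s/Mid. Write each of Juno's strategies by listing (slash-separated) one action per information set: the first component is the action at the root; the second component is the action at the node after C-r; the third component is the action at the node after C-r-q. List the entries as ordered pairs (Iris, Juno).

vs D/q/Hi: Juno plays D → (2, 0)
vs D/q/Mid: Juno plays D → (2, 0)
vs D/s/Hi: Juno plays D → (2, 0)
vs D/s/Mid: Juno plays D → (2, 0)
vs C/q/Hi: Juno plays C → Iris plays r at [C] → Juno plays q at [C-r] → Juno plays Hi at [C-r-q] → (2, 3)
vs C/q/Mid: Juno plays C → Iris plays r at [C] → Juno plays q at [C-r] → Juno plays Mid at [C-r-q] → (-1, 6)
vs C/s/Hi: Juno plays C → Iris plays r at [C] → Juno plays s at [C-r] → (-1, 6)
vs C/s/Mid: Juno plays C → Iris plays r at [C] → Juno plays s at [C-r] → (-1, 6)

(2,0) (2,0) (2,0) (2,0) (2,3) (-1,6) (-1,6) (-1,6)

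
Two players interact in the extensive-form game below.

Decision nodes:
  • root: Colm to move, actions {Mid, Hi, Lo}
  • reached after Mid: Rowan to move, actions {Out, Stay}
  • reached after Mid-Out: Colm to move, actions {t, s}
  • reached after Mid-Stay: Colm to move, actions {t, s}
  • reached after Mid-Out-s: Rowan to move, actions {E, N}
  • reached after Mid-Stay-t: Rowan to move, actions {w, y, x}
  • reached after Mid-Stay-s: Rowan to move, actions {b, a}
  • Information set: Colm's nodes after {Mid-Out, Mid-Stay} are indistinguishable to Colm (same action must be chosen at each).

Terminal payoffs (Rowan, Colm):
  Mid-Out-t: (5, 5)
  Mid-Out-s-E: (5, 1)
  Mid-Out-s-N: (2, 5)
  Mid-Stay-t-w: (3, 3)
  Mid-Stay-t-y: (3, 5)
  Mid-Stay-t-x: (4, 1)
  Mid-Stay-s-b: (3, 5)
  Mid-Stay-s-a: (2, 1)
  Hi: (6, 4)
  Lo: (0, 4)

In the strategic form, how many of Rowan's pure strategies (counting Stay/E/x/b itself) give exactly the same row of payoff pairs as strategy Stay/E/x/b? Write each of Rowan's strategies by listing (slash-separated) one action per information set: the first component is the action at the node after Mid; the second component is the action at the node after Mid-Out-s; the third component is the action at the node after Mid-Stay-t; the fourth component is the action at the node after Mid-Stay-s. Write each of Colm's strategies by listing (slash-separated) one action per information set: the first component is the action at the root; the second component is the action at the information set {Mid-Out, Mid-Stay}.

2

Row for Stay/E/x/b (columns Mid/t, Mid/s, Hi/t, Hi/s, Lo/t, Lo/s): (4,1) (3,5) (6,4) (6,4) (0,4) (0,4).
Under Stay/E/x/b, Rowan's choice at the node after Mid-Out-s can never be reached regardless of what Colm does, so varying those choices leaves every outcome unchanged.
Holding the reachable choices fixed and varying the unreachable one freely already gives 2 equivalent strategies.
No other strategy reproduces this row, so those 2 are the full class: Stay/E/x/b, Stay/N/x/b.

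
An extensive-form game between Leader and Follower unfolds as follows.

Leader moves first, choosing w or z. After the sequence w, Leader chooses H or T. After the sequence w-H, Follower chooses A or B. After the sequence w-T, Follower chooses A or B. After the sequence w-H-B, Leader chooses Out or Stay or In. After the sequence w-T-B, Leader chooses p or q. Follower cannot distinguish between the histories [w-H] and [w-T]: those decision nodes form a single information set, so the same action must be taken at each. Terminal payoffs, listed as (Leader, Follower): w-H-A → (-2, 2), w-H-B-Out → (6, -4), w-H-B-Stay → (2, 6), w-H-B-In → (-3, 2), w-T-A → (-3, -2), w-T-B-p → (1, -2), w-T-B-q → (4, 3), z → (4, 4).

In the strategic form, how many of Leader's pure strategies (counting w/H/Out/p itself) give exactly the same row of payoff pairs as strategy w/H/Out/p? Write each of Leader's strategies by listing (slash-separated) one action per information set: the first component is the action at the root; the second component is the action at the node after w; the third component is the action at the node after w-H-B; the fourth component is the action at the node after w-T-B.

Row for w/H/Out/p (columns A, B): (-2,2) (6,-4).
Under w/H/Out/p, Leader's choice at the node after w-T-B can never be reached regardless of what Follower does, so varying those choices leaves every outcome unchanged.
Holding the reachable choices fixed and varying the unreachable one freely already gives 2 equivalent strategies.
No other strategy reproduces this row, so those 2 are the full class: w/H/Out/p, w/H/Out/q.

2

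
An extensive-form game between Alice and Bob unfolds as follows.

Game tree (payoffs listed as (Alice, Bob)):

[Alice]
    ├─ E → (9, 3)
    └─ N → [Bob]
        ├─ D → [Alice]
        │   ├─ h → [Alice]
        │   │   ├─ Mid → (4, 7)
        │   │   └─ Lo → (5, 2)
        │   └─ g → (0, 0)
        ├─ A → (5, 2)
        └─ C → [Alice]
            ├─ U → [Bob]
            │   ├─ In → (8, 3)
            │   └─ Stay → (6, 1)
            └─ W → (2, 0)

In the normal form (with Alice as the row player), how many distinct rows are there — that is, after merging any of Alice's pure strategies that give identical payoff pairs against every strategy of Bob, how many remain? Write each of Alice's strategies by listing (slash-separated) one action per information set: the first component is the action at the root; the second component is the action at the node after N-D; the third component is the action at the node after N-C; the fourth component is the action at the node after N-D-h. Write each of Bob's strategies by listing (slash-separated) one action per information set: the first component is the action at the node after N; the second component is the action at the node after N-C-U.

Alice has 16 pure strategies: E/h/U/Mid, E/h/U/Lo, E/h/W/Mid, E/h/W/Lo, E/g/U/Mid, E/g/U/Lo, E/g/W/Mid, E/g/W/Lo, N/h/U/Mid, N/h/U/Lo, N/h/W/Mid, N/h/W/Lo, N/g/U/Mid, N/g/U/Lo, N/g/W/Mid, N/g/W/Lo. Columns: D/In, D/Stay, A/In, A/Stay, C/In, C/Stay.
{E/h/U/Mid, E/h/U/Lo, E/h/W/Mid, E/h/W/Lo, E/g/U/Mid, E/g/U/Lo, E/g/W/Mid, E/g/W/Lo} → row (9,3) (9,3) (9,3) (9,3) (9,3) (9,3)
{N/h/U/Mid} → row (4,7) (4,7) (5,2) (5,2) (8,3) (6,1)
{N/h/U/Lo} → row (5,2) (5,2) (5,2) (5,2) (8,3) (6,1)
{N/h/W/Mid} → row (4,7) (4,7) (5,2) (5,2) (2,0) (2,0)
{N/h/W/Lo} → row (5,2) (5,2) (5,2) (5,2) (2,0) (2,0)
{N/g/U/Mid, N/g/U/Lo} → row (0,0) (0,0) (5,2) (5,2) (8,3) (6,1)
{N/g/W/Mid, N/g/W/Lo} → row (0,0) (0,0) (5,2) (5,2) (2,0) (2,0)
That's 7 distinct rows out of 16 strategies.

7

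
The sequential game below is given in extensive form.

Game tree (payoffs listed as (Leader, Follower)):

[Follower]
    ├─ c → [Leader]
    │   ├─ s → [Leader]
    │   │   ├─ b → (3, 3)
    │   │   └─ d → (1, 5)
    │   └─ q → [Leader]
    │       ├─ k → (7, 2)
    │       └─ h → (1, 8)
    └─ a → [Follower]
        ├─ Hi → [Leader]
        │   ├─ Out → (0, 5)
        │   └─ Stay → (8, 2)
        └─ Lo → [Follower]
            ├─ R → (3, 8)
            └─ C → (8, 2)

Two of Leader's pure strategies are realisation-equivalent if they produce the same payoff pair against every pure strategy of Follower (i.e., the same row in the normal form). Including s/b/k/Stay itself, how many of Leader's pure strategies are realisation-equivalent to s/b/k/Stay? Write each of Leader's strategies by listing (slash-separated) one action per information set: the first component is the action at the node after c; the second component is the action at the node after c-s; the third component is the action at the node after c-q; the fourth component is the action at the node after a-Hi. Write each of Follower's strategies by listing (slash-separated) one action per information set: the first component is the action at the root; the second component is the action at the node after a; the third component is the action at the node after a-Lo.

2

Row for s/b/k/Stay (columns c/Hi/R, c/Hi/C, c/Lo/R, c/Lo/C, a/Hi/R, a/Hi/C, a/Lo/R, a/Lo/C): (3,3) (3,3) (3,3) (3,3) (8,2) (8,2) (3,8) (8,2).
Under s/b/k/Stay, Leader's choice at the node after c-q can never be reached regardless of what Follower does, so varying those choices leaves every outcome unchanged.
Holding the reachable choices fixed and varying the unreachable one freely already gives 2 equivalent strategies.
No other strategy reproduces this row, so those 2 are the full class: s/b/k/Stay, s/b/h/Stay.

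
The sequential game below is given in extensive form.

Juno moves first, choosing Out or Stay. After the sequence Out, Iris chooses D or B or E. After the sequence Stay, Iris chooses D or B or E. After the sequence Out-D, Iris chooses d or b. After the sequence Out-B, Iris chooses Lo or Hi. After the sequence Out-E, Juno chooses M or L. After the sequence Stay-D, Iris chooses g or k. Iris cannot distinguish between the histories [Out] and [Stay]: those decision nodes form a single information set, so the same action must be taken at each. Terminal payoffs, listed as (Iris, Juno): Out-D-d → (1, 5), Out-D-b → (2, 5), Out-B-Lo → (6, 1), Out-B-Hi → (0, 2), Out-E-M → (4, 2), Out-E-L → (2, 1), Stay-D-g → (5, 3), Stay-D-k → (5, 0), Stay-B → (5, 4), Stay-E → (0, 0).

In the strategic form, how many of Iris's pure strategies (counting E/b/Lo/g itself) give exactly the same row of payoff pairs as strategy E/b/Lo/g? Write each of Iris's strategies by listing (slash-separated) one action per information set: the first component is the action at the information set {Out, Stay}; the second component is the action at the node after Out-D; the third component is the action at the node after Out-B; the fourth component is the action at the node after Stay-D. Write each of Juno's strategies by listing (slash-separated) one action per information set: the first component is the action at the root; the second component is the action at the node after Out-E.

Row for E/b/Lo/g (columns Out/M, Out/L, Stay/M, Stay/L): (4,2) (2,1) (0,0) (0,0).
Under E/b/Lo/g, Iris's choice at the node after Out-D and at the node after Out-B and at the node after Stay-D can never be reached regardless of what Juno does, so varying those choices leaves every outcome unchanged.
Holding the reachable choices fixed and varying the unreachable ones freely already gives 2 × 2 × 2 = 8 equivalent strategies.
No other strategy reproduces this row, so those 8 are the full class: E/d/Lo/g, E/d/Lo/k, E/d/Hi/g, E/d/Hi/k, E/b/Lo/g, E/b/Lo/k, E/b/Hi/g, E/b/Hi/k.

8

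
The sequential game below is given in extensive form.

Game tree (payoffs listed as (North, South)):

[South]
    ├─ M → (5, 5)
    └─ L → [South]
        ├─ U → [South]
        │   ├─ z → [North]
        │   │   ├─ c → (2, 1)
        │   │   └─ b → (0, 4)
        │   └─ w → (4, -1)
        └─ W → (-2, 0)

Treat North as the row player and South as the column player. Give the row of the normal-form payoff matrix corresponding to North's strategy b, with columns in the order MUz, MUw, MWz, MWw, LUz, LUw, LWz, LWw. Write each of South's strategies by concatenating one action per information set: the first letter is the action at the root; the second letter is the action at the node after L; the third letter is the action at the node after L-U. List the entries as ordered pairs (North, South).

vs MUz: South plays M → (5, 5)
vs MUw: South plays M → (5, 5)
vs MWz: South plays M → (5, 5)
vs MWw: South plays M → (5, 5)
vs LUz: South plays L → South plays U at [L] → South plays z at [L-U] → North plays b at [L-U-z] → (0, 4)
vs LUw: South plays L → South plays U at [L] → South plays w at [L-U] → (4, -1)
vs LWz: South plays L → South plays W at [L] → (-2, 0)
vs LWw: South plays L → South plays W at [L] → (-2, 0)

(5,5) (5,5) (5,5) (5,5) (0,4) (4,-1) (-2,0) (-2,0)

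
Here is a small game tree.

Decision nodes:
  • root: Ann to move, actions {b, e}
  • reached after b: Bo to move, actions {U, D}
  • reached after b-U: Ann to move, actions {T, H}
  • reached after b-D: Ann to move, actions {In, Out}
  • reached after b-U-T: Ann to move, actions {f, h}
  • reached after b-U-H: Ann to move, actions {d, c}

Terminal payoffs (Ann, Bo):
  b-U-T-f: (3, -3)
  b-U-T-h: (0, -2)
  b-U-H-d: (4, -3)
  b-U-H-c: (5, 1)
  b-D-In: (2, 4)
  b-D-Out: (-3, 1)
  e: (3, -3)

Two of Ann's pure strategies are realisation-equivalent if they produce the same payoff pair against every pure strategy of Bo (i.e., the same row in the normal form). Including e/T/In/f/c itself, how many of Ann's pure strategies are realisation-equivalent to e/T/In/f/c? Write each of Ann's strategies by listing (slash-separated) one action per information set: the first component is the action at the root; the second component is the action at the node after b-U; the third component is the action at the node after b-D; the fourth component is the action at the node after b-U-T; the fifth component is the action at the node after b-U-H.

Row for e/T/In/f/c (columns U, D): (3,-3) (3,-3).
Under e/T/In/f/c, Ann's choice at the node after b-U and at the node after b-D and at the node after b-U-T and at the node after b-U-H can never be reached regardless of what Bo does, so varying those choices leaves every outcome unchanged.
Holding the reachable choices fixed and varying the unreachable ones freely already gives 2 × 2 × 2 × 2 = 16 equivalent strategies.
No other strategy reproduces this row, so those 16 are the full class: e/T/In/f/d, e/T/In/f/c, e/T/In/h/d, e/T/In/h/c, e/T/Out/f/d, e/T/Out/f/c, e/T/Out/h/d, e/T/Out/h/c, e/H/In/f/d, e/H/In/f/c, e/H/In/h/d, e/H/In/h/c, e/H/Out/f/d, e/H/Out/f/c, e/H/Out/h/d, e/H/Out/h/c.

16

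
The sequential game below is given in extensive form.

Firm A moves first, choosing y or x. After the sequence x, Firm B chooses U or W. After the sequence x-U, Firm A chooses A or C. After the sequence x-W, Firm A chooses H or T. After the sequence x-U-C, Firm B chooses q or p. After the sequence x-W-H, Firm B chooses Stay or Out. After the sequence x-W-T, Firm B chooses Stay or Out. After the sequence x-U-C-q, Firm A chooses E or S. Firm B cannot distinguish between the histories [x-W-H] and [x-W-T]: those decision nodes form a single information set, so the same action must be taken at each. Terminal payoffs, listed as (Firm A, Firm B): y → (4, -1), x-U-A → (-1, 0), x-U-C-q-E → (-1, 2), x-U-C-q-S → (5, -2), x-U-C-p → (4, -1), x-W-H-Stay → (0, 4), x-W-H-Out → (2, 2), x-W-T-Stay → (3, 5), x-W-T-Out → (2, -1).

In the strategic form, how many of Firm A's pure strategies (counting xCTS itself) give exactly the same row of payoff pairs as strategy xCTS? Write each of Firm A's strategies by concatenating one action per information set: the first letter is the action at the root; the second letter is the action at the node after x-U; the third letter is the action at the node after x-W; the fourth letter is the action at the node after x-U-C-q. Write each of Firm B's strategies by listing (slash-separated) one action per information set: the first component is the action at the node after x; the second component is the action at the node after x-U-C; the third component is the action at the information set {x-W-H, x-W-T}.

Row for xCTS (columns U/q/Stay, U/q/Out, U/p/Stay, U/p/Out, W/q/Stay, W/q/Out, W/p/Stay, W/p/Out): (5,-2) (5,-2) (4,-1) (4,-1) (3,5) (2,-1) (3,5) (2,-1).
Every one of Firm A's information sets is on the play path for some reply by Firm B when Firm A follows xCTS.
Changing the action at any of them therefore changes at least one column, so only xCTS itself gives this row.

1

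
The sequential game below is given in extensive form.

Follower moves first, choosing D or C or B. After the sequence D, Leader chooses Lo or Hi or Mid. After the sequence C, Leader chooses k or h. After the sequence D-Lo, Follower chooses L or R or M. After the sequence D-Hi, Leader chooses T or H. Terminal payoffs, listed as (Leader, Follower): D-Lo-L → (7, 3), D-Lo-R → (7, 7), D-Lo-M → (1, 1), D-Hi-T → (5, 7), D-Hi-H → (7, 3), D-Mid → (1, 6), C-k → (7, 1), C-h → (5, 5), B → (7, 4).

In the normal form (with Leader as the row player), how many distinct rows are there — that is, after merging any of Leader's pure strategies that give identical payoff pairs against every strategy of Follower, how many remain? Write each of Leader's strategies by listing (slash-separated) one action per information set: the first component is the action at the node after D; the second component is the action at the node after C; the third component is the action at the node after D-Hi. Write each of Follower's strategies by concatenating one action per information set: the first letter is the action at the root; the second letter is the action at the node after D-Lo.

Leader has 12 pure strategies: Lo/k/T, Lo/k/H, Lo/h/T, Lo/h/H, Hi/k/T, Hi/k/H, Hi/h/T, Hi/h/H, Mid/k/T, Mid/k/H, Mid/h/T, Mid/h/H. Columns: DL, DR, DM, CL, CR, CM, BL, BR, BM.
{Lo/k/T, Lo/k/H} → row (7,3) (7,7) (1,1) (7,1) (7,1) (7,1) (7,4) (7,4) (7,4)
{Lo/h/T, Lo/h/H} → row (7,3) (7,7) (1,1) (5,5) (5,5) (5,5) (7,4) (7,4) (7,4)
{Hi/k/T} → row (5,7) (5,7) (5,7) (7,1) (7,1) (7,1) (7,4) (7,4) (7,4)
{Hi/k/H} → row (7,3) (7,3) (7,3) (7,1) (7,1) (7,1) (7,4) (7,4) (7,4)
{Hi/h/T} → row (5,7) (5,7) (5,7) (5,5) (5,5) (5,5) (7,4) (7,4) (7,4)
{Hi/h/H} → row (7,3) (7,3) (7,3) (5,5) (5,5) (5,5) (7,4) (7,4) (7,4)
{Mid/k/T, Mid/k/H} → row (1,6) (1,6) (1,6) (7,1) (7,1) (7,1) (7,4) (7,4) (7,4)
{Mid/h/T, Mid/h/H} → row (1,6) (1,6) (1,6) (5,5) (5,5) (5,5) (7,4) (7,4) (7,4)
That's 8 distinct rows out of 12 strategies.

8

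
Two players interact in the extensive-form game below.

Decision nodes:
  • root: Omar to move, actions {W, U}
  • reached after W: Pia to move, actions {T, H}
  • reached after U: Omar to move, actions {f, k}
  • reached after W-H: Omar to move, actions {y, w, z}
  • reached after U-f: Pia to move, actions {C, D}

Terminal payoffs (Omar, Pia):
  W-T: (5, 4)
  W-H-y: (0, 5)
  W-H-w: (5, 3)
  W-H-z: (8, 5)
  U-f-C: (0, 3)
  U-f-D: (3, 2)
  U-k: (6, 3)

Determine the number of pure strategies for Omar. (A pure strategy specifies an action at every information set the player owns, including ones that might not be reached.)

Omar owns the root with actions {W, U} — two choices.
Omar owns the node after U with actions {f, k} — two choices.
Omar owns the node after W-H with actions {y, w, z} — three choices.
A pure strategy fixes one action at each information set independently, so the count is the product 2 × 2 × 3 = 12.
(For reference, Pia has 4 pure strategies, giving a 12×4 normal-form matrix.)

12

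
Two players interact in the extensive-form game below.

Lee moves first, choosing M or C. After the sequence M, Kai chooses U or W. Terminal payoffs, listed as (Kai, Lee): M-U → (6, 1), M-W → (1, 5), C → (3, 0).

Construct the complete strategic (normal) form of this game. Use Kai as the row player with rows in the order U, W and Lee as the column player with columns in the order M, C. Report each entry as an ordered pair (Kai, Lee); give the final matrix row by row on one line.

Row U: M→(6,1), C→(3,0)
Row W: M→(1,5), C→(3,0)

U: (6,1) (3,0) | W: (1,5) (3,0)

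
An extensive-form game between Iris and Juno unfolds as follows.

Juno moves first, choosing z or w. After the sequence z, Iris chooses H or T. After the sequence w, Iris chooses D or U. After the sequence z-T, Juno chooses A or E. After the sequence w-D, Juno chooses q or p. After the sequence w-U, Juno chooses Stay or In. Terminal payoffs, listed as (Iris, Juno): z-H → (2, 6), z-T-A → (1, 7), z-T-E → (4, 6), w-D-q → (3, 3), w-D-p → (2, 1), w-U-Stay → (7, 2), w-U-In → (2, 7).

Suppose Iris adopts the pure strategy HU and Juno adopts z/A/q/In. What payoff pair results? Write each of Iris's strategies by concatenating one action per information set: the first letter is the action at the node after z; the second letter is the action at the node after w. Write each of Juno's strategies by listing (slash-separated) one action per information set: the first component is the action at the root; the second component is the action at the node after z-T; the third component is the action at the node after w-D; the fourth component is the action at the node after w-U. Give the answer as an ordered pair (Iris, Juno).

Trace the play path from the root:
  Juno plays z
  Iris plays H at [z]
→ terminal payoff (2, 6).
(Iris's choice at the node after w is never reached on this path, so it doesn't affect the outcome.)

(2, 6)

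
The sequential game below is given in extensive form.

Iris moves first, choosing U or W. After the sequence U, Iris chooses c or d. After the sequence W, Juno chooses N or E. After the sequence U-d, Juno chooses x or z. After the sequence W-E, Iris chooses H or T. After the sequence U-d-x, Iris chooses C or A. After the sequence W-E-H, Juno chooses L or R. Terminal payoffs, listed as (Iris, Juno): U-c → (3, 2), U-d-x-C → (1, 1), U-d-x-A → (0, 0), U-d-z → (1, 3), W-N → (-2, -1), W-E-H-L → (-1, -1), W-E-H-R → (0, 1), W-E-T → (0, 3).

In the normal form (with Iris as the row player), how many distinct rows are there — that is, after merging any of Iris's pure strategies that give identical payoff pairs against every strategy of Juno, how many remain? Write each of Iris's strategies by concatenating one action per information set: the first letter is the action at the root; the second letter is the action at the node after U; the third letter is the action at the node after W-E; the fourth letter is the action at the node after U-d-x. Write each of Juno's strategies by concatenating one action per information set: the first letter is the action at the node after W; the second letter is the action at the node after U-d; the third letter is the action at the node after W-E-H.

5

Iris has 16 pure strategies: UcHC, UcHA, UcTC, UcTA, UdHC, UdHA, UdTC, UdTA, WcHC, WcHA, WcTC, WcTA, WdHC, WdHA, WdTC, WdTA. Columns: NxL, NxR, NzL, NzR, ExL, ExR, EzL, EzR.
{UcHC, UcHA, UcTC, UcTA} → row (3,2) (3,2) (3,2) (3,2) (3,2) (3,2) (3,2) (3,2)
{UdHC, UdTC} → row (1,1) (1,1) (1,3) (1,3) (1,1) (1,1) (1,3) (1,3)
{UdHA, UdTA} → row (0,0) (0,0) (1,3) (1,3) (0,0) (0,0) (1,3) (1,3)
{WcHC, WcHA, WdHC, WdHA} → row (-2,-1) (-2,-1) (-2,-1) (-2,-1) (-1,-1) (0,1) (-1,-1) (0,1)
{WcTC, WcTA, WdTC, WdTA} → row (-2,-1) (-2,-1) (-2,-1) (-2,-1) (0,3) (0,3) (0,3) (0,3)
That's 5 distinct rows out of 16 strategies.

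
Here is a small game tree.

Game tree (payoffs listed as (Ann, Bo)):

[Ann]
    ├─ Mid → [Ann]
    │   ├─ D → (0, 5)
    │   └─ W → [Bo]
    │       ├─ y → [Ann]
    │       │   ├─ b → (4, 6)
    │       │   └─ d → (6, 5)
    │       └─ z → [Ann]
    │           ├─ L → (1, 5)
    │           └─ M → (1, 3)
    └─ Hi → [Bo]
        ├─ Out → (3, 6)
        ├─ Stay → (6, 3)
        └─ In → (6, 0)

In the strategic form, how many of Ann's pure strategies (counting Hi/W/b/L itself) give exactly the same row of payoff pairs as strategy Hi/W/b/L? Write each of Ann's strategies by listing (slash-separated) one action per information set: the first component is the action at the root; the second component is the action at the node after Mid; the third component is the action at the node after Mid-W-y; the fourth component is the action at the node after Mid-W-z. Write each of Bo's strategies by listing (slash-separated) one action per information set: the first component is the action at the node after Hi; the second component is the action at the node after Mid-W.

Row for Hi/W/b/L (columns Out/y, Out/z, Stay/y, Stay/z, In/y, In/z): (3,6) (3,6) (6,3) (6,3) (6,0) (6,0).
Under Hi/W/b/L, Ann's choice at the node after Mid and at the node after Mid-W-y and at the node after Mid-W-z can never be reached regardless of what Bo does, so varying those choices leaves every outcome unchanged.
Holding the reachable choices fixed and varying the unreachable ones freely already gives 2 × 2 × 2 = 8 equivalent strategies.
No other strategy reproduces this row, so those 8 are the full class: Hi/D/b/L, Hi/D/b/M, Hi/D/d/L, Hi/D/d/M, Hi/W/b/L, Hi/W/b/M, Hi/W/d/L, Hi/W/d/M.

8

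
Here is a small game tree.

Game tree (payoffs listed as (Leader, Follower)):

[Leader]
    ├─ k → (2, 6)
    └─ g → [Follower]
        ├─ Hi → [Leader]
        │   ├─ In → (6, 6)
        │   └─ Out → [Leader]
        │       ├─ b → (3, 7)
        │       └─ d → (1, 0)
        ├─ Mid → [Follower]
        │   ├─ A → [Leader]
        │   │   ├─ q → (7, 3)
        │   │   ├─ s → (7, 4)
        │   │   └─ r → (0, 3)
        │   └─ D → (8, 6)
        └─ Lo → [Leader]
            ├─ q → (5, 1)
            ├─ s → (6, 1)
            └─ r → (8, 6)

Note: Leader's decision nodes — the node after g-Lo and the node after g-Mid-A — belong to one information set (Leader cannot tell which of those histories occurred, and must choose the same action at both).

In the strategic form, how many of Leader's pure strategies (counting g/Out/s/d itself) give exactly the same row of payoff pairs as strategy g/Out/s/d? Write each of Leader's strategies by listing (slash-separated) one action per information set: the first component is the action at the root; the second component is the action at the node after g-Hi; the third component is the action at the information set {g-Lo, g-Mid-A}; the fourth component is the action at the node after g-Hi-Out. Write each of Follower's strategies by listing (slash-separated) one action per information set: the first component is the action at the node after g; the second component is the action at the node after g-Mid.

1

Row for g/Out/s/d (columns Hi/A, Hi/D, Mid/A, Mid/D, Lo/A, Lo/D): (1,0) (1,0) (7,4) (8,6) (6,1) (6,1).
Every one of Leader's information sets is on the play path for some reply by Follower when Leader follows g/Out/s/d.
Changing the action at any of them therefore changes at least one column, so only g/Out/s/d itself gives this row.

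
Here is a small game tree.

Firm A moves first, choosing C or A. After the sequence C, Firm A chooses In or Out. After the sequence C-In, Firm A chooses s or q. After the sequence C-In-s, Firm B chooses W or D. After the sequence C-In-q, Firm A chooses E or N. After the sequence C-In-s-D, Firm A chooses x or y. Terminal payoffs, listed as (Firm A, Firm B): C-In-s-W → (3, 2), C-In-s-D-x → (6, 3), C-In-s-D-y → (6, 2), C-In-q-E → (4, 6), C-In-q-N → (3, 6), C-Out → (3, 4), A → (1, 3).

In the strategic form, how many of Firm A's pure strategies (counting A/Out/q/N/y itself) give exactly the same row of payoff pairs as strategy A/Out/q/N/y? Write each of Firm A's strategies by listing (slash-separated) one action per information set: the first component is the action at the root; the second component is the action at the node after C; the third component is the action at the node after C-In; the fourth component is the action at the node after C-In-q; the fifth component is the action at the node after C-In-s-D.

16

Row for A/Out/q/N/y (columns W, D): (1,3) (1,3).
Under A/Out/q/N/y, Firm A's choice at the node after C and at the node after C-In and at the node after C-In-q and at the node after C-In-s-D can never be reached regardless of what Firm B does, so varying those choices leaves every outcome unchanged.
Holding the reachable choices fixed and varying the unreachable ones freely already gives 2 × 2 × 2 × 2 = 16 equivalent strategies.
No other strategy reproduces this row, so those 16 are the full class: A/In/s/E/x, A/In/s/E/y, A/In/s/N/x, A/In/s/N/y, A/In/q/E/x, A/In/q/E/y, A/In/q/N/x, A/In/q/N/y, A/Out/s/E/x, A/Out/s/E/y, A/Out/s/N/x, A/Out/s/N/y, A/Out/q/E/x, A/Out/q/E/y, A/Out/q/N/x, A/Out/q/N/y.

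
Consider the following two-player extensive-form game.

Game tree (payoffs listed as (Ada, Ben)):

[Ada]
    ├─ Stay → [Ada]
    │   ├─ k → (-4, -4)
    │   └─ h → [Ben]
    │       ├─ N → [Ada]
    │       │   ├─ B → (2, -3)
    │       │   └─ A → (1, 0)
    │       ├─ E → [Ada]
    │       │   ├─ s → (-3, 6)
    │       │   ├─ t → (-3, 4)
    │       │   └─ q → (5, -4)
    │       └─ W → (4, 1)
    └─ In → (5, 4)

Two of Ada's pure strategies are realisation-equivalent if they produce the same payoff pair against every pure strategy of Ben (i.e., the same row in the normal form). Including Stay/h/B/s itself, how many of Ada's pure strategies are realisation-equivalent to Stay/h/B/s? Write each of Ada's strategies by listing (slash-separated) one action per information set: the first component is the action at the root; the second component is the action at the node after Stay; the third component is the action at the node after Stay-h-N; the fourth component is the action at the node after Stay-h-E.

Row for Stay/h/B/s (columns N, E, W): (2,-3) (-3,6) (4,1).
Every one of Ada's information sets is on the play path for some reply by Ben when Ada follows Stay/h/B/s.
Changing the action at any of them therefore changes at least one column, so only Stay/h/B/s itself gives this row.

1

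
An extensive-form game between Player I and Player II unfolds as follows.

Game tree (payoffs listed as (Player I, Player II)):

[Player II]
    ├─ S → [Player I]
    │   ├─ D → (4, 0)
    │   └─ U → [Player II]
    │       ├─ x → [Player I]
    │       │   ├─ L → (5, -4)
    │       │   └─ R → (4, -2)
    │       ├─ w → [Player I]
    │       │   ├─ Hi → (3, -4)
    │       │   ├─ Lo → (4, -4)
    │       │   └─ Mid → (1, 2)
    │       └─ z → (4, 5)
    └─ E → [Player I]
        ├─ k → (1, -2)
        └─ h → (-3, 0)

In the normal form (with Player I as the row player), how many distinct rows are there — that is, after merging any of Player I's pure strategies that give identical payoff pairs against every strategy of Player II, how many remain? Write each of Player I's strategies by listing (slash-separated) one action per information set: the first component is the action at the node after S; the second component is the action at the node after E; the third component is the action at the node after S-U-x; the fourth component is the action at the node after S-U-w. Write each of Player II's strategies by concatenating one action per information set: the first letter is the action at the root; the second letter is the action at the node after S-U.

14

Player I has 24 pure strategies: D/k/L/Hi, D/k/L/Lo, D/k/L/Mid, D/k/R/Hi, D/k/R/Lo, D/k/R/Mid, D/h/L/Hi, D/h/L/Lo, D/h/L/Mid, D/h/R/Hi, D/h/R/Lo, D/h/R/Mid, U/k/L/Hi, U/k/L/Lo, U/k/L/Mid, U/k/R/Hi, U/k/R/Lo, U/k/R/Mid, U/h/L/Hi, U/h/L/Lo, U/h/L/Mid, U/h/R/Hi, U/h/R/Lo, U/h/R/Mid. Columns: Sx, Sw, Sz, Ex, Ew, Ez.
{D/k/L/Hi, D/k/L/Lo, D/k/L/Mid, D/k/R/Hi, D/k/R/Lo, D/k/R/Mid} → row (4,0) (4,0) (4,0) (1,-2) (1,-2) (1,-2)
{D/h/L/Hi, D/h/L/Lo, D/h/L/Mid, D/h/R/Hi, D/h/R/Lo, D/h/R/Mid} → row (4,0) (4,0) (4,0) (-3,0) (-3,0) (-3,0)
{U/k/L/Hi} → row (5,-4) (3,-4) (4,5) (1,-2) (1,-2) (1,-2)
{U/k/L/Lo} → row (5,-4) (4,-4) (4,5) (1,-2) (1,-2) (1,-2)
{U/k/L/Mid} → row (5,-4) (1,2) (4,5) (1,-2) (1,-2) (1,-2)
{U/k/R/Hi} → row (4,-2) (3,-4) (4,5) (1,-2) (1,-2) (1,-2)
{U/k/R/Lo} → row (4,-2) (4,-4) (4,5) (1,-2) (1,-2) (1,-2)
{U/k/R/Mid} → row (4,-2) (1,2) (4,5) (1,-2) (1,-2) (1,-2)
{U/h/L/Hi} → row (5,-4) (3,-4) (4,5) (-3,0) (-3,0) (-3,0)
{U/h/L/Lo} → row (5,-4) (4,-4) (4,5) (-3,0) (-3,0) (-3,0)
{U/h/L/Mid} → row (5,-4) (1,2) (4,5) (-3,0) (-3,0) (-3,0)
{U/h/R/Hi} → row (4,-2) (3,-4) (4,5) (-3,0) (-3,0) (-3,0)
{U/h/R/Lo} → row (4,-2) (4,-4) (4,5) (-3,0) (-3,0) (-3,0)
{U/h/R/Mid} → row (4,-2) (1,2) (4,5) (-3,0) (-3,0) (-3,0)
That's 14 distinct rows out of 24 strategies.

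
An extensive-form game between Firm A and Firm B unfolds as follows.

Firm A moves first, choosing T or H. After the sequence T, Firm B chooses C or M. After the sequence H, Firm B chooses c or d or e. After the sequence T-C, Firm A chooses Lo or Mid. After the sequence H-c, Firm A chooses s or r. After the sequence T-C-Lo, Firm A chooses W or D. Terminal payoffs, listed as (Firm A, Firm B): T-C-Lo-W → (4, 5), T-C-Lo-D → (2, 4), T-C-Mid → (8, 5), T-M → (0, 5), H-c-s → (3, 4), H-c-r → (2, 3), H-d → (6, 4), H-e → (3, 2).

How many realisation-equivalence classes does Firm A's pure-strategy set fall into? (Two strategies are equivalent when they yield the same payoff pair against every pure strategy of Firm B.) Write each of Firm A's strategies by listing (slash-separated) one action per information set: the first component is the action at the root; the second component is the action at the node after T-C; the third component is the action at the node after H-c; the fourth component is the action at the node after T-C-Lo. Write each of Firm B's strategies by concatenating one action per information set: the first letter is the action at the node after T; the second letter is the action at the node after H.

5

Firm A has 16 pure strategies: T/Lo/s/W, T/Lo/s/D, T/Lo/r/W, T/Lo/r/D, T/Mid/s/W, T/Mid/s/D, T/Mid/r/W, T/Mid/r/D, H/Lo/s/W, H/Lo/s/D, H/Lo/r/W, H/Lo/r/D, H/Mid/s/W, H/Mid/s/D, H/Mid/r/W, H/Mid/r/D. Columns: Cc, Cd, Ce, Mc, Md, Me.
{T/Lo/s/W, T/Lo/r/W} → row (4,5) (4,5) (4,5) (0,5) (0,5) (0,5)
{T/Lo/s/D, T/Lo/r/D} → row (2,4) (2,4) (2,4) (0,5) (0,5) (0,5)
{T/Mid/s/W, T/Mid/s/D, T/Mid/r/W, T/Mid/r/D} → row (8,5) (8,5) (8,5) (0,5) (0,5) (0,5)
{H/Lo/s/W, H/Lo/s/D, H/Mid/s/W, H/Mid/s/D} → row (3,4) (6,4) (3,2) (3,4) (6,4) (3,2)
{H/Lo/r/W, H/Lo/r/D, H/Mid/r/W, H/Mid/r/D} → row (2,3) (6,4) (3,2) (2,3) (6,4) (3,2)
That's 5 distinct rows out of 16 strategies.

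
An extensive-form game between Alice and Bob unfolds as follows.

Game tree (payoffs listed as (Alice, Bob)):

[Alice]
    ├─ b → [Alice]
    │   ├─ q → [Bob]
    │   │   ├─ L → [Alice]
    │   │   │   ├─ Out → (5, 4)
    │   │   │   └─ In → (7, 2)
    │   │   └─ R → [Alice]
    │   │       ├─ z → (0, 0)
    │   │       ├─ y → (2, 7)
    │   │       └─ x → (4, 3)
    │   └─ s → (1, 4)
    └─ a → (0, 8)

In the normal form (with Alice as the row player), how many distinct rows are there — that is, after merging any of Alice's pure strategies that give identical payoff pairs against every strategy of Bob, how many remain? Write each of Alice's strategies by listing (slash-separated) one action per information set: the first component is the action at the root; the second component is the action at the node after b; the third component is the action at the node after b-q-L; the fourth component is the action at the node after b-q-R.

8

Alice has 24 pure strategies: b/q/Out/z, b/q/Out/y, b/q/Out/x, b/q/In/z, b/q/In/y, b/q/In/x, b/s/Out/z, b/s/Out/y, b/s/Out/x, b/s/In/z, b/s/In/y, b/s/In/x, a/q/Out/z, a/q/Out/y, a/q/Out/x, a/q/In/z, a/q/In/y, a/q/In/x, a/s/Out/z, a/s/Out/y, a/s/Out/x, a/s/In/z, a/s/In/y, a/s/In/x. Columns: L, R.
{b/q/Out/z} → row (5,4) (0,0)
{b/q/Out/y} → row (5,4) (2,7)
{b/q/Out/x} → row (5,4) (4,3)
{b/q/In/z} → row (7,2) (0,0)
{b/q/In/y} → row (7,2) (2,7)
{b/q/In/x} → row (7,2) (4,3)
{b/s/Out/z, b/s/Out/y, b/s/Out/x, b/s/In/z, b/s/In/y, b/s/In/x} → row (1,4) (1,4)
{a/q/Out/z, a/q/Out/y, a/q/Out/x, a/q/In/z, a/q/In/y, a/q/In/x, a/s/Out/z, a/s/Out/y, a/s/Out/x, a/s/In/z, a/s/In/y, a/s/In/x} → row (0,8) (0,8)
That's 8 distinct rows out of 24 strategies.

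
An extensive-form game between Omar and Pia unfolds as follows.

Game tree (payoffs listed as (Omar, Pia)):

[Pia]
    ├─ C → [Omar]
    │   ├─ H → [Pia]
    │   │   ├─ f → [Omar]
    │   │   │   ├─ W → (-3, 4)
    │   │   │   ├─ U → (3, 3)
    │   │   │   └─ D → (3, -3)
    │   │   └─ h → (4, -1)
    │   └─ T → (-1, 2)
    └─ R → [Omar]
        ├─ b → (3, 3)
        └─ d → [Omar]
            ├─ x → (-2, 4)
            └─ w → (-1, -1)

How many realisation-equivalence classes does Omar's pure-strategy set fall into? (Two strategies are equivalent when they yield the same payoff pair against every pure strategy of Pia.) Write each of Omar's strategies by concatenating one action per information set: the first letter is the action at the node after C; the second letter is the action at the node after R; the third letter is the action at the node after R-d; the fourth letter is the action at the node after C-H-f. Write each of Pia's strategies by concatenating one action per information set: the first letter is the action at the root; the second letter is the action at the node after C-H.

Omar has 24 pure strategies: HbxW, HbxU, HbxD, HbwW, HbwU, HbwD, HdxW, HdxU, HdxD, HdwW, HdwU, HdwD, TbxW, TbxU, TbxD, TbwW, TbwU, TbwD, TdxW, TdxU, TdxD, TdwW, TdwU, TdwD. Columns: Cf, Ch, Rf, Rh.
{HbxW, HbwW} → row (-3,4) (4,-1) (3,3) (3,3)
{HbxU, HbwU} → row (3,3) (4,-1) (3,3) (3,3)
{HbxD, HbwD} → row (3,-3) (4,-1) (3,3) (3,3)
{HdxW} → row (-3,4) (4,-1) (-2,4) (-2,4)
{HdxU} → row (3,3) (4,-1) (-2,4) (-2,4)
{HdxD} → row (3,-3) (4,-1) (-2,4) (-2,4)
{HdwW} → row (-3,4) (4,-1) (-1,-1) (-1,-1)
{HdwU} → row (3,3) (4,-1) (-1,-1) (-1,-1)
{HdwD} → row (3,-3) (4,-1) (-1,-1) (-1,-1)
{TbxW, TbxU, TbxD, TbwW, TbwU, TbwD} → row (-1,2) (-1,2) (3,3) (3,3)
{TdxW, TdxU, TdxD} → row (-1,2) (-1,2) (-2,4) (-2,4)
{TdwW, TdwU, TdwD} → row (-1,2) (-1,2) (-1,-1) (-1,-1)
That's 12 distinct rows out of 24 strategies.

12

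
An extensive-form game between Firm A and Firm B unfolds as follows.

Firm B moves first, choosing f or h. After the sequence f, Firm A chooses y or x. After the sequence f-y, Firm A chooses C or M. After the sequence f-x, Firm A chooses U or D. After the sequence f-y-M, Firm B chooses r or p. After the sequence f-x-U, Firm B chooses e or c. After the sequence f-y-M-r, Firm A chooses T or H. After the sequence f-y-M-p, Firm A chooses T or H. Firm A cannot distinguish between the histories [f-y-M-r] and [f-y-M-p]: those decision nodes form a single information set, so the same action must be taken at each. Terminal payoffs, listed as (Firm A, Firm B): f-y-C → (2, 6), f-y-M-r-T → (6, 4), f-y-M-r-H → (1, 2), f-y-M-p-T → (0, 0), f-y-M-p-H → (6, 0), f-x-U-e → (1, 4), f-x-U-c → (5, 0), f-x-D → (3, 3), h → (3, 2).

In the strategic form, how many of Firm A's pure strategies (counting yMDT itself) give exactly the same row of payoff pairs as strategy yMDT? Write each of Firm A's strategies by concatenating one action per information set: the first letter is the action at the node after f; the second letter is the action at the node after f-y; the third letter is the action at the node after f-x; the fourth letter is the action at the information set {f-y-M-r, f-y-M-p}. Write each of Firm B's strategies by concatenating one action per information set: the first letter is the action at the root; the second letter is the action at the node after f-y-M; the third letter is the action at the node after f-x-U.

2

Row for yMDT (columns fre, frc, fpe, fpc, hre, hrc, hpe, hpc): (6,4) (6,4) (0,0) (0,0) (3,2) (3,2) (3,2) (3,2).
Under yMDT, Firm A's choice at the node after f-x can never be reached regardless of what Firm B does, so varying those choices leaves every outcome unchanged.
Holding the reachable choices fixed and varying the unreachable one freely already gives 2 equivalent strategies.
No other strategy reproduces this row, so those 2 are the full class: yMUT, yMDT.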